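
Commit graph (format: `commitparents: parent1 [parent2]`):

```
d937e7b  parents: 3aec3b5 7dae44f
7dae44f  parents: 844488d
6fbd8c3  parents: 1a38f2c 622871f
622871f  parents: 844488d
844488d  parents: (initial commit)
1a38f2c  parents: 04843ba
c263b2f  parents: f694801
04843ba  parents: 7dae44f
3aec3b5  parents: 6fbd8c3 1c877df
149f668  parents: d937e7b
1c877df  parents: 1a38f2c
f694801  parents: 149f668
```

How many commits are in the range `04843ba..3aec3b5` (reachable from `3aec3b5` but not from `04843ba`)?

Reachable from 3aec3b5: {04843ba, 1a38f2c, 1c877df, 3aec3b5, 622871f, 6fbd8c3, 7dae44f, 844488d}.
Reachable from 04843ba: {04843ba, 7dae44f, 844488d}.
In 3aec3b5's history but not 04843ba's: {1a38f2c, 1c877df, 3aec3b5, 622871f, 6fbd8c3} — 5 commits.

5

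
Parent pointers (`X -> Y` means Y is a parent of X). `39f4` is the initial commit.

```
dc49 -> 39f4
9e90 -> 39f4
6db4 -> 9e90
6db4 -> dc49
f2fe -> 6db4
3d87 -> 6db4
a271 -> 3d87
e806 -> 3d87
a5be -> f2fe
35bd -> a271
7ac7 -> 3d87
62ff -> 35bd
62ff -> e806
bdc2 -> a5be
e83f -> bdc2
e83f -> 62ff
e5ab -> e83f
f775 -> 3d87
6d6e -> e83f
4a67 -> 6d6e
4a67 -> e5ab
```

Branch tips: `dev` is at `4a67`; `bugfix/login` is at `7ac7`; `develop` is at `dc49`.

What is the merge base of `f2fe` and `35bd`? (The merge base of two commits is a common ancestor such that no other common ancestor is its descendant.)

6db4

Ancestors of f2fe: {39f4, 6db4, 9e90, dc49, f2fe}.
Ancestors of 35bd: {35bd, 39f4, 3d87, 6db4, 9e90, a271, dc49}.
Common ancestors: {39f4, 6db4, 9e90, dc49}.
Among these, 6db4 is not an ancestor of any other common ancestor — it is the merge base.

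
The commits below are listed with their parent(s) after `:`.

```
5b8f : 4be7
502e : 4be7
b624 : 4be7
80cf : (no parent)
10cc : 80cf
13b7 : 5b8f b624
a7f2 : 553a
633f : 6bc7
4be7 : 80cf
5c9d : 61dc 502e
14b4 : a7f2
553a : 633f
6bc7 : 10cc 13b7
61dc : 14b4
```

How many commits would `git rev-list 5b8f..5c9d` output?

Reachable from 5c9d: {10cc, 13b7, 14b4, 4be7, 502e, 553a, 5b8f, 5c9d, 61dc, 633f, 6bc7, 80cf, a7f2, b624}.
Reachable from 5b8f: {4be7, 5b8f, 80cf}.
In 5c9d's history but not 5b8f's: {10cc, 13b7, 14b4, 502e, 553a, 5c9d, 61dc, 633f, 6bc7, a7f2, b624} — 11 commits.

11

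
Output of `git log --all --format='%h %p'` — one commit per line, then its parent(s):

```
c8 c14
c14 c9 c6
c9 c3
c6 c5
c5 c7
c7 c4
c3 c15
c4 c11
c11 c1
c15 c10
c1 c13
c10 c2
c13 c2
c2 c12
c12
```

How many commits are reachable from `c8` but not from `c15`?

Reachable from c8: {c1, c10, c11, c12, c13, c14, c15, c2, c3, c4, c5, c6, c7, c8, c9}.
Reachable from c15: {c10, c12, c15, c2}.
In c8's history but not c15's: {c1, c11, c13, c14, c3, c4, c5, c6, c7, c8, c9} — 11 commits.

11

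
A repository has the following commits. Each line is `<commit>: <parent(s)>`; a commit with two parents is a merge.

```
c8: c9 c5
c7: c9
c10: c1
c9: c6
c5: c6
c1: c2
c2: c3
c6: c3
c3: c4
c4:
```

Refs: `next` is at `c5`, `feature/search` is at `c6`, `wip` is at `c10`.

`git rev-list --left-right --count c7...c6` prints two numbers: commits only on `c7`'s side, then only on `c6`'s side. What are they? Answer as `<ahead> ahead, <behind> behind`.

2 ahead, 0 behind

Reachable from c7: {c3, c4, c6, c7, c9}.
Reachable from c6: {c3, c4, c6}.
Only in c7's history (ahead): {c7, c9} — 2.
Only in c6's history (behind): {} — 0.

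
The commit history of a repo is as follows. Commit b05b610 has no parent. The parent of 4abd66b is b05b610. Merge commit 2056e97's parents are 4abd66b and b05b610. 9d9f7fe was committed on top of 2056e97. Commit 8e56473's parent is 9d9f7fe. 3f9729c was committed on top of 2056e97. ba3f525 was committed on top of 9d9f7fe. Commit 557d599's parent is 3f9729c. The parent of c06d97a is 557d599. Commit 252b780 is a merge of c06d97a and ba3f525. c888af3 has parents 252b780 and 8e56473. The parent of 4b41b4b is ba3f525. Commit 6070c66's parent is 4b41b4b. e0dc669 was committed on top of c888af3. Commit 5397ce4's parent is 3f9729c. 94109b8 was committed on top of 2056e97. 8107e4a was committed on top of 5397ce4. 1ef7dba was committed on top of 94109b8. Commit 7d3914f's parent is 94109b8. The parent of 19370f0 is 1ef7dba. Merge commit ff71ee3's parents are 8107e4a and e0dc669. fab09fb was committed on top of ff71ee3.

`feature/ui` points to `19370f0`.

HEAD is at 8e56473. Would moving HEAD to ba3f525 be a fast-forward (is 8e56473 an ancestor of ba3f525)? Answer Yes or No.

A fast-forward from 8e56473 to ba3f525 is possible iff 8e56473 is an ancestor of ba3f525.
Ancestors of ba3f525: {2056e97, 4abd66b, 9d9f7fe, b05b610, ba3f525}.
8e56473 is not among them, so fast-forward is not possible.

No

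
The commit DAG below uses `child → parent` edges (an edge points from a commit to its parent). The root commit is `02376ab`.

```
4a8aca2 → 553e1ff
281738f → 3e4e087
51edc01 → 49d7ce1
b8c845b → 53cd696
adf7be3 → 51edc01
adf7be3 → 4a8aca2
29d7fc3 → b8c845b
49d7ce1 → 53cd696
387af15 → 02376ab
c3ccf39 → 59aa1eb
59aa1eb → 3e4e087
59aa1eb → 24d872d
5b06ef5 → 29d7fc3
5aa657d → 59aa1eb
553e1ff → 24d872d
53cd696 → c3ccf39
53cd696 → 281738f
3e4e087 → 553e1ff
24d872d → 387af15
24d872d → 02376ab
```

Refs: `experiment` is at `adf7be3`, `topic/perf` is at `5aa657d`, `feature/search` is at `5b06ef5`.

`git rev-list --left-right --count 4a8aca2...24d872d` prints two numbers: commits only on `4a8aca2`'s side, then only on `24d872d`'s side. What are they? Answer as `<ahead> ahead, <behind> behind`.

Reachable from 4a8aca2: {02376ab, 24d872d, 387af15, 4a8aca2, 553e1ff}.
Reachable from 24d872d: {02376ab, 24d872d, 387af15}.
Only in 4a8aca2's history (ahead): {4a8aca2, 553e1ff} — 2.
Only in 24d872d's history (behind): {} — 0.

2 ahead, 0 behind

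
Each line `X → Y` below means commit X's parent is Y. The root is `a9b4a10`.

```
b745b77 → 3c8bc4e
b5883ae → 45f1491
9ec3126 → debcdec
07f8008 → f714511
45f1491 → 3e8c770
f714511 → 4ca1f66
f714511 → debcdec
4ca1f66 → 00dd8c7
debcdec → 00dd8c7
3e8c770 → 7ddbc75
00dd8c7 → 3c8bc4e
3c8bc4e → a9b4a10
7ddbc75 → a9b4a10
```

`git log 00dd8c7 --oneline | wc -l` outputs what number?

Walking parent pointers from 00dd8c7: reachable set = {00dd8c7, 3c8bc4e, a9b4a10}.
That is 3 commits.

3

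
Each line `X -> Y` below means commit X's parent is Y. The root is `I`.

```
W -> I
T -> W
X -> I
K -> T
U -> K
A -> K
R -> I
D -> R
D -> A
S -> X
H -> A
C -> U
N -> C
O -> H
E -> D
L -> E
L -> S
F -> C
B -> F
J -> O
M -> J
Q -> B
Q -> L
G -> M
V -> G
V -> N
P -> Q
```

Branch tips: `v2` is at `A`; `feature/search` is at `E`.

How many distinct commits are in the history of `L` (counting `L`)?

Walking parent pointers from L: reachable set = {A, D, E, I, K, L, R, S, T, W, X}.
That is 11 commits.

11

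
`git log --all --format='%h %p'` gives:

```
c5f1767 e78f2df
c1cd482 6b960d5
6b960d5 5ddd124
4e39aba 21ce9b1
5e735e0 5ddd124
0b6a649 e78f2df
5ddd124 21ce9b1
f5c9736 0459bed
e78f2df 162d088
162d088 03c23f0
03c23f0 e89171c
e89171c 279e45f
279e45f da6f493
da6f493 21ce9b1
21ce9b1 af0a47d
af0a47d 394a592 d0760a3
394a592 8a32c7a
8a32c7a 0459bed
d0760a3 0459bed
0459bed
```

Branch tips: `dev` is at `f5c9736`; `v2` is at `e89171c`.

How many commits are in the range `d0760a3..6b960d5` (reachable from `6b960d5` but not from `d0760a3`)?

6

Reachable from 6b960d5: {0459bed, 21ce9b1, 394a592, 5ddd124, 6b960d5, 8a32c7a, af0a47d, d0760a3}.
Reachable from d0760a3: {0459bed, d0760a3}.
In 6b960d5's history but not d0760a3's: {21ce9b1, 394a592, 5ddd124, 6b960d5, 8a32c7a, af0a47d} — 6 commits.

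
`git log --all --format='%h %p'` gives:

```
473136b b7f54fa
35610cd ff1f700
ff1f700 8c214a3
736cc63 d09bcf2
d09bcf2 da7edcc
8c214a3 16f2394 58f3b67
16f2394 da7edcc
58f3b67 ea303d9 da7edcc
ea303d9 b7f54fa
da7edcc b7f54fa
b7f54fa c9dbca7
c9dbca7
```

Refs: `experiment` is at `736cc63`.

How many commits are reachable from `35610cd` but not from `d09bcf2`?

Reachable from 35610cd: {16f2394, 35610cd, 58f3b67, 8c214a3, b7f54fa, c9dbca7, da7edcc, ea303d9, ff1f700}.
Reachable from d09bcf2: {b7f54fa, c9dbca7, d09bcf2, da7edcc}.
In 35610cd's history but not d09bcf2's: {16f2394, 35610cd, 58f3b67, 8c214a3, ea303d9, ff1f700} — 6 commits.

6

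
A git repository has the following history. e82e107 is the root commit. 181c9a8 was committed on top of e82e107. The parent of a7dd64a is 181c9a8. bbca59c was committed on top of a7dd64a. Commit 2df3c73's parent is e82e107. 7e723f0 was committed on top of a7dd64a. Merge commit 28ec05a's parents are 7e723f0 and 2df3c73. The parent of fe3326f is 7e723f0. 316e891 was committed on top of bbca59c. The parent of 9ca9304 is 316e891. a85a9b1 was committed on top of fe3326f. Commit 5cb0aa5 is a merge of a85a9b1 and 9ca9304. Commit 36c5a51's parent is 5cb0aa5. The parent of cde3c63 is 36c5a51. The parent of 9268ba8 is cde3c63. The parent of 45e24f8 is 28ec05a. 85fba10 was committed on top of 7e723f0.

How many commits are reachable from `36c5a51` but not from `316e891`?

Reachable from 36c5a51: {181c9a8, 316e891, 36c5a51, 5cb0aa5, 7e723f0, 9ca9304, a7dd64a, a85a9b1, bbca59c, e82e107, fe3326f}.
Reachable from 316e891: {181c9a8, 316e891, a7dd64a, bbca59c, e82e107}.
In 36c5a51's history but not 316e891's: {36c5a51, 5cb0aa5, 7e723f0, 9ca9304, a85a9b1, fe3326f} — 6 commits.

6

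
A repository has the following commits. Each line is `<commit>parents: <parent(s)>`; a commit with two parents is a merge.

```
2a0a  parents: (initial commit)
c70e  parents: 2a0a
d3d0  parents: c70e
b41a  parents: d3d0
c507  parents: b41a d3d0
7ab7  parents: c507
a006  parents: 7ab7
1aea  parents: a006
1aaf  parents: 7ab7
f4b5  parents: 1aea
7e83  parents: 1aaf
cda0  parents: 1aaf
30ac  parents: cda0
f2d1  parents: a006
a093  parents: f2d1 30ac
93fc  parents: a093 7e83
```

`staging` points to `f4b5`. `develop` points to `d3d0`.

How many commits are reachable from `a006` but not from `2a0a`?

Reachable from a006: {2a0a, 7ab7, a006, b41a, c507, c70e, d3d0}.
Reachable from 2a0a: {2a0a}.
In a006's history but not 2a0a's: {7ab7, a006, b41a, c507, c70e, d3d0} — 6 commits.

6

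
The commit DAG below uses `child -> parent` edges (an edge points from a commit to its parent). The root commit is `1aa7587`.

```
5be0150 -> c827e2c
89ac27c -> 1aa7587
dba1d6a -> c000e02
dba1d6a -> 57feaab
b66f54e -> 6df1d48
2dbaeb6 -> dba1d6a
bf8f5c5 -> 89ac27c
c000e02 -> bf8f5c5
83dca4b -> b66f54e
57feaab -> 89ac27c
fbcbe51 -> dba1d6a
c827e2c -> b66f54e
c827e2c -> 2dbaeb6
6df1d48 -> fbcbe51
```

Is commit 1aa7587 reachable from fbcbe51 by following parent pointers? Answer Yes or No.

Ancestors of fbcbe51 (commits reachable by following parents): {1aa7587, 57feaab, 89ac27c, bf8f5c5, c000e02, dba1d6a, fbcbe51}.
1aa7587 is in that set, so it is an ancestor of fbcbe51.

Yes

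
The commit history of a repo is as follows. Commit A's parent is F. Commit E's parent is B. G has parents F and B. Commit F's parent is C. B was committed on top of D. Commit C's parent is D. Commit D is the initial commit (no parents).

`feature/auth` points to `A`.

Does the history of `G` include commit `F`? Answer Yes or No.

Yes

Ancestors of G (commits reachable by following parents): {B, C, D, F, G}.
F is in that set, so it is an ancestor of G.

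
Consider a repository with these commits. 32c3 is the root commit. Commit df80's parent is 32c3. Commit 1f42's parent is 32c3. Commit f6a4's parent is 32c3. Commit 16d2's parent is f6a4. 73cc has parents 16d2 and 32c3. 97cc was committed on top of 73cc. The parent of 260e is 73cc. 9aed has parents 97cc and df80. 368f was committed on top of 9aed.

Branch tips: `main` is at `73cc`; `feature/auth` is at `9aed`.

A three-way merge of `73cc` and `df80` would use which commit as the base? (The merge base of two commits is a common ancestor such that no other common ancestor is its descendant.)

32c3

Ancestors of 73cc: {16d2, 32c3, 73cc, f6a4}.
Ancestors of df80: {32c3, df80}.
Common ancestors: {32c3}.
The only common ancestor is 32c3, so it is the merge base.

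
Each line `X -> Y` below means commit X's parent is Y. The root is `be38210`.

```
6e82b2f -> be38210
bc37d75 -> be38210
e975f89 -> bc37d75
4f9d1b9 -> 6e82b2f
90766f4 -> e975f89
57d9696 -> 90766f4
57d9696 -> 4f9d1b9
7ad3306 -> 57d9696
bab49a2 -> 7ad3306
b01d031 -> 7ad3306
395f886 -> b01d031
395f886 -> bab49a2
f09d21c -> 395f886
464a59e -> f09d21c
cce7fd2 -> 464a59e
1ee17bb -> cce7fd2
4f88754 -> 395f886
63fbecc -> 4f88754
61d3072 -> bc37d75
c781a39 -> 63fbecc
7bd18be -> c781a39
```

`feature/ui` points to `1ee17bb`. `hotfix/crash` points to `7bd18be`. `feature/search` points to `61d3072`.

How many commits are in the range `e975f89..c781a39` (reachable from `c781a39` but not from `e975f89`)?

Reachable from c781a39: {395f886, 4f88754, 4f9d1b9, 57d9696, 63fbecc, 6e82b2f, 7ad3306, 90766f4, b01d031, bab49a2, bc37d75, be38210, c781a39, e975f89}.
Reachable from e975f89: {bc37d75, be38210, e975f89}.
In c781a39's history but not e975f89's: {395f886, 4f88754, 4f9d1b9, 57d9696, 63fbecc, 6e82b2f, 7ad3306, 90766f4, b01d031, bab49a2, c781a39} — 11 commits.

11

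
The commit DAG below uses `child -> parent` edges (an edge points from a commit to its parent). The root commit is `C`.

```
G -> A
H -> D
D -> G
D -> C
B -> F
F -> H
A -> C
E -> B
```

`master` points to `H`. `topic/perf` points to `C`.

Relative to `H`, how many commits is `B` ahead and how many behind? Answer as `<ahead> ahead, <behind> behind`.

2 ahead, 0 behind

Reachable from B: {A, B, C, D, F, G, H}.
Reachable from H: {A, C, D, G, H}.
Only in B's history (ahead): {B, F} — 2.
Only in H's history (behind): {} — 0.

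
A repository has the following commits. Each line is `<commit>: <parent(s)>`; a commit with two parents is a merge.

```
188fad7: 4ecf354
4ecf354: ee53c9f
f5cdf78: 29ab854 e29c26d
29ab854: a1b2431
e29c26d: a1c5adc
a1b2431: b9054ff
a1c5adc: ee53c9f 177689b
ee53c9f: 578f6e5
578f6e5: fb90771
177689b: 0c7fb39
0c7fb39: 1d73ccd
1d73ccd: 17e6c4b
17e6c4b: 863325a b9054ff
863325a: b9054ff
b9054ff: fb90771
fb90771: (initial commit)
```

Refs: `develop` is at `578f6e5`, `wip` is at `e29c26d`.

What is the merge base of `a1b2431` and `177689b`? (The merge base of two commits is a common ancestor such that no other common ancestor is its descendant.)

b9054ff

Ancestors of a1b2431: {a1b2431, b9054ff, fb90771}.
Ancestors of 177689b: {0c7fb39, 177689b, 17e6c4b, 1d73ccd, 863325a, b9054ff, fb90771}.
Common ancestors: {b9054ff, fb90771}.
Among these, b9054ff is not an ancestor of any other common ancestor — it is the merge base.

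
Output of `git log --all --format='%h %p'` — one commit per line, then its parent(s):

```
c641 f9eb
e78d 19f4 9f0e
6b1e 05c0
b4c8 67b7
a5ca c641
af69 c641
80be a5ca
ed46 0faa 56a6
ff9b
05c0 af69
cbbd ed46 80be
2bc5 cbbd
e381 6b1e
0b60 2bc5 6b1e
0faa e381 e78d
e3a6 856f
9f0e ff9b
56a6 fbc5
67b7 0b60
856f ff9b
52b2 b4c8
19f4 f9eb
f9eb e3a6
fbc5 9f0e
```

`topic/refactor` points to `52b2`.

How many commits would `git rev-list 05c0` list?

Walking parent pointers from 05c0: reachable set = {05c0, 856f, af69, c641, e3a6, f9eb, ff9b}.
That is 7 commits.

7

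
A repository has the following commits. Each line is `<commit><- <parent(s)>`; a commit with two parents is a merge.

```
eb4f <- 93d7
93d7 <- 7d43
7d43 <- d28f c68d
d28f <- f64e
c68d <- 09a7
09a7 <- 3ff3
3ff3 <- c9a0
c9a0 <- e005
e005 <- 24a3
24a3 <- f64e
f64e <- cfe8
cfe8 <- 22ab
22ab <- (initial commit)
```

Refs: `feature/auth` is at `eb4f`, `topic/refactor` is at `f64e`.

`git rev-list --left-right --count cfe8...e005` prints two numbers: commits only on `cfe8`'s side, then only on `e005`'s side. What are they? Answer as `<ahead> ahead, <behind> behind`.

Reachable from cfe8: {22ab, cfe8}.
Reachable from e005: {22ab, 24a3, cfe8, e005, f64e}.
Only in cfe8's history (ahead): {} — 0.
Only in e005's history (behind): {24a3, e005, f64e} — 3.

0 ahead, 3 behind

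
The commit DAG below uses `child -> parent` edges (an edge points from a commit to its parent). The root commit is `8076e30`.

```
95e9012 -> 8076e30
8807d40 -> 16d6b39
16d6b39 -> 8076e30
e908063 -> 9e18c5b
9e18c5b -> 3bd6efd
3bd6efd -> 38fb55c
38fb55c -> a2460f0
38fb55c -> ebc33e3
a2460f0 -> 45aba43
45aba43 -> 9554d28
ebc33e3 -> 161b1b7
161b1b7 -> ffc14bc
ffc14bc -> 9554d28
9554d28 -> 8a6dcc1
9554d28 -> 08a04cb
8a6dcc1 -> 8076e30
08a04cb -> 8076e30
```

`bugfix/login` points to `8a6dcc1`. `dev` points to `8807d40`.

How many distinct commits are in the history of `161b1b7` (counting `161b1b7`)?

Walking parent pointers from 161b1b7: reachable set = {08a04cb, 161b1b7, 8076e30, 8a6dcc1, 9554d28, ffc14bc}.
That is 6 commits.

6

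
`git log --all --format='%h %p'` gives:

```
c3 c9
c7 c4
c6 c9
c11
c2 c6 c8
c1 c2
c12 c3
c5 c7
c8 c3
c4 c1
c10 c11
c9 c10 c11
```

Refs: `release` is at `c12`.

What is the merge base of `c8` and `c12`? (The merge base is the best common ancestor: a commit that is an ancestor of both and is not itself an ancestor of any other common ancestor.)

Ancestors of c8: {c10, c11, c3, c8, c9}.
Ancestors of c12: {c10, c11, c12, c3, c9}.
Common ancestors: {c10, c11, c3, c9}.
Among these, c3 is not an ancestor of any other common ancestor — it is the merge base.

c3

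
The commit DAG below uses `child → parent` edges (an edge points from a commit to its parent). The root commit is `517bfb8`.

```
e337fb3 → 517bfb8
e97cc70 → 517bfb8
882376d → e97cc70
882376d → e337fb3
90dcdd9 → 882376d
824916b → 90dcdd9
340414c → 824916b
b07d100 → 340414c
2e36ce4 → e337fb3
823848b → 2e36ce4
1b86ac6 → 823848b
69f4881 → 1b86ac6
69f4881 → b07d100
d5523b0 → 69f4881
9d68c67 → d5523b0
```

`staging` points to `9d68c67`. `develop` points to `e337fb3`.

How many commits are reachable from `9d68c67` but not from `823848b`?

10

Reachable from 9d68c67: {1b86ac6, 2e36ce4, 340414c, 517bfb8, 69f4881, 823848b, 824916b, 882376d, 90dcdd9, 9d68c67, b07d100, d5523b0, e337fb3, e97cc70}.
Reachable from 823848b: {2e36ce4, 517bfb8, 823848b, e337fb3}.
In 9d68c67's history but not 823848b's: {1b86ac6, 340414c, 69f4881, 824916b, 882376d, 90dcdd9, 9d68c67, b07d100, d5523b0, e97cc70} — 10 commits.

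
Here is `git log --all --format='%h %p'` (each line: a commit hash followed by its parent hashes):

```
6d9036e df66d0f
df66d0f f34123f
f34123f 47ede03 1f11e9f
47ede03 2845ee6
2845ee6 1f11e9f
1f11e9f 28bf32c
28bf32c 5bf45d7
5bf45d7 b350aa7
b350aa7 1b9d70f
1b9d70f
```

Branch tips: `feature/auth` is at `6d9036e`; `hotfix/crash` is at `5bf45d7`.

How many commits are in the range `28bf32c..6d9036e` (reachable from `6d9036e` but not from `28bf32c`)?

6

Reachable from 6d9036e: {1b9d70f, 1f11e9f, 2845ee6, 28bf32c, 47ede03, 5bf45d7, 6d9036e, b350aa7, df66d0f, f34123f}.
Reachable from 28bf32c: {1b9d70f, 28bf32c, 5bf45d7, b350aa7}.
In 6d9036e's history but not 28bf32c's: {1f11e9f, 2845ee6, 47ede03, 6d9036e, df66d0f, f34123f} — 6 commits.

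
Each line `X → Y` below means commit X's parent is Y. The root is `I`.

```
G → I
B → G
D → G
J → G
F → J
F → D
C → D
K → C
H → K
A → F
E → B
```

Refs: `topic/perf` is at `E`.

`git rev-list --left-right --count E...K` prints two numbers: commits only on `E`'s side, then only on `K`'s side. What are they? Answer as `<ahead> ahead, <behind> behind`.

Reachable from E: {B, E, G, I}.
Reachable from K: {C, D, G, I, K}.
Only in E's history (ahead): {B, E} — 2.
Only in K's history (behind): {C, D, K} — 3.

2 ahead, 3 behind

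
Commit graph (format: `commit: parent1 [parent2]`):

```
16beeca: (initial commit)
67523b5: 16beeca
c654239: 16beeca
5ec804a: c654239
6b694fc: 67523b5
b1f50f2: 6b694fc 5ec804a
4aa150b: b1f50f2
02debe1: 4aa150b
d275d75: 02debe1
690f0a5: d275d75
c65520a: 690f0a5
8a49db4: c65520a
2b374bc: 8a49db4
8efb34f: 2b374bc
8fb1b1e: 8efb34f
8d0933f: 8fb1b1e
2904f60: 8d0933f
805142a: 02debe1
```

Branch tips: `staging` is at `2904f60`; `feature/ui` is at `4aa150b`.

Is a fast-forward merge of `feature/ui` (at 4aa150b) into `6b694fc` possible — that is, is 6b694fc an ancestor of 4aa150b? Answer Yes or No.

Yes

A fast-forward from 6b694fc to 4aa150b is possible iff 6b694fc is an ancestor of 4aa150b.
Ancestors of 4aa150b: {16beeca, 4aa150b, 5ec804a, 67523b5, 6b694fc, b1f50f2, c654239}.
6b694fc is among them, so fast-forward is possible.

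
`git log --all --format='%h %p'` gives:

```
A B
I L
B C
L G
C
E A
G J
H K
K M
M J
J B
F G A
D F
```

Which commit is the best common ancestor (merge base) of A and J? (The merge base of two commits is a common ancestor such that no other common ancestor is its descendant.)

Ancestors of A: {A, B, C}.
Ancestors of J: {B, C, J}.
Common ancestors: {B, C}.
Among these, B is not an ancestor of any other common ancestor — it is the merge base.

B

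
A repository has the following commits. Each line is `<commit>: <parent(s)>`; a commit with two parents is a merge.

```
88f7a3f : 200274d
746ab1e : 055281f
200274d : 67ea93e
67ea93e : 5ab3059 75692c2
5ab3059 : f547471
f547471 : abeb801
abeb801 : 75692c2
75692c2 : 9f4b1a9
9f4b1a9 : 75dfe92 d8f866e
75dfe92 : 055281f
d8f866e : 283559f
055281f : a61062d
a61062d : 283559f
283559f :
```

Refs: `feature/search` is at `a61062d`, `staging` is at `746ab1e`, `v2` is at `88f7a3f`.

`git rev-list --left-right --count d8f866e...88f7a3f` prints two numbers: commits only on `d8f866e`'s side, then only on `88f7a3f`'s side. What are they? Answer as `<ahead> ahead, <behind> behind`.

Reachable from d8f866e: {283559f, d8f866e}.
Reachable from 88f7a3f: {055281f, 200274d, 283559f, 5ab3059, 67ea93e, 75692c2, 75dfe92, 88f7a3f, 9f4b1a9, a61062d, abeb801, d8f866e, f547471}.
Only in d8f866e's history (ahead): {} — 0.
Only in 88f7a3f's history (behind): {055281f, 200274d, 5ab3059, 67ea93e, 75692c2, 75dfe92, 88f7a3f, 9f4b1a9, a61062d, abeb801, f547471} — 11.

0 ahead, 11 behind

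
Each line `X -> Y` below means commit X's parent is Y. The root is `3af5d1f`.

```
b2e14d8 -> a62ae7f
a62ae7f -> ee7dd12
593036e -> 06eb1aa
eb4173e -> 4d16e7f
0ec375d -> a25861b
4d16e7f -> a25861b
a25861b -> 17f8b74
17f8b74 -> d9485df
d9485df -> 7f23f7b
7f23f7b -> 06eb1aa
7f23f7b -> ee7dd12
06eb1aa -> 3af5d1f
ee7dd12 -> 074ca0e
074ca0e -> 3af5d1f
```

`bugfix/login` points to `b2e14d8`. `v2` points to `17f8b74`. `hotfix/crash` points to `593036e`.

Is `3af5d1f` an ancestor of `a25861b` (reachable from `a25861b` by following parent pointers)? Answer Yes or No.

Ancestors of a25861b (commits reachable by following parents): {06eb1aa, 074ca0e, 17f8b74, 3af5d1f, 7f23f7b, a25861b, d9485df, ee7dd12}.
3af5d1f is in that set, so it is an ancestor of a25861b.

Yes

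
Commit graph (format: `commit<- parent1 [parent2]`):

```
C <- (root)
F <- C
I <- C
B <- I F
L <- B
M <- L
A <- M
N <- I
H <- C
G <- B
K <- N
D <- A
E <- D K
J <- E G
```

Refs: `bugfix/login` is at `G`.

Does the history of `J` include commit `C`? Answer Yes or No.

Yes

Ancestors of J (commits reachable by following parents): {A, B, C, D, E, F, G, I, J, K, L, M, N}.
C is in that set, so it is an ancestor of J.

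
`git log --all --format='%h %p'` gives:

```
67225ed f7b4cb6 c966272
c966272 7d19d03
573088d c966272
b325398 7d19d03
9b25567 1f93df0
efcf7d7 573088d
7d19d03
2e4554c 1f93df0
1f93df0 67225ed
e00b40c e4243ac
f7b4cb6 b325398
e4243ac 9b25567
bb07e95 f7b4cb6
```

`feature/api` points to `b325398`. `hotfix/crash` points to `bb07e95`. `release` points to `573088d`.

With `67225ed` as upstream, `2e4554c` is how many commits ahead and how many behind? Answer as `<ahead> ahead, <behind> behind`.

2 ahead, 0 behind

Reachable from 2e4554c: {1f93df0, 2e4554c, 67225ed, 7d19d03, b325398, c966272, f7b4cb6}.
Reachable from 67225ed: {67225ed, 7d19d03, b325398, c966272, f7b4cb6}.
Only in 2e4554c's history (ahead): {1f93df0, 2e4554c} — 2.
Only in 67225ed's history (behind): {} — 0.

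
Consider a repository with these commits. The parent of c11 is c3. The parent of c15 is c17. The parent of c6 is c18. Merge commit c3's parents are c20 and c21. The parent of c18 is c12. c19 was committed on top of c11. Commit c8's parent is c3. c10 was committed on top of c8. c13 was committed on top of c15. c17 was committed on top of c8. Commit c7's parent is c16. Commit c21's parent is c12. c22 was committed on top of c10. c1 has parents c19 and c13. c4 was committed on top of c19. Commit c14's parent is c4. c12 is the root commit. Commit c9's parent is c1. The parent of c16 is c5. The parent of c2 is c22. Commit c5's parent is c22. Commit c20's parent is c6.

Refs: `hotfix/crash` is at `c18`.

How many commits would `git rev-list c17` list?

8

Walking parent pointers from c17: reachable set = {c12, c17, c18, c20, c21, c3, c6, c8}.
That is 8 commits.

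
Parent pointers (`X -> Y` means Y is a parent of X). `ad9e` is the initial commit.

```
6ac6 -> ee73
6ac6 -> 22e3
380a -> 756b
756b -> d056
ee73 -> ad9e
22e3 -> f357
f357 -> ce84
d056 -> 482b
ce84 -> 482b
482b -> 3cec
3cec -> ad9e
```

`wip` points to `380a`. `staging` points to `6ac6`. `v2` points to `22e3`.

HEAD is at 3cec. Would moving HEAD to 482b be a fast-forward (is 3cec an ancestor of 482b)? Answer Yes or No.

Yes

A fast-forward from 3cec to 482b is possible iff 3cec is an ancestor of 482b.
Ancestors of 482b: {3cec, 482b, ad9e}.
3cec is among them, so fast-forward is possible.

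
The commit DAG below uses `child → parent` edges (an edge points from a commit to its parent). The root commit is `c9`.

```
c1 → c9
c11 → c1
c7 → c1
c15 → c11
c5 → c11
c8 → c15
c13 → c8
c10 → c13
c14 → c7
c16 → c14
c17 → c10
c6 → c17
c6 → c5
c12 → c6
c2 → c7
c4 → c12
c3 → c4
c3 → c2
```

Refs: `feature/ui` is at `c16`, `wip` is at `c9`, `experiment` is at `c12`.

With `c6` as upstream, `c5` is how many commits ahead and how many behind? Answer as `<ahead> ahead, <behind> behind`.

Reachable from c5: {c1, c11, c5, c9}.
Reachable from c6: {c1, c10, c11, c13, c15, c17, c5, c6, c8, c9}.
Only in c5's history (ahead): {} — 0.
Only in c6's history (behind): {c10, c13, c15, c17, c6, c8} — 6.

0 ahead, 6 behind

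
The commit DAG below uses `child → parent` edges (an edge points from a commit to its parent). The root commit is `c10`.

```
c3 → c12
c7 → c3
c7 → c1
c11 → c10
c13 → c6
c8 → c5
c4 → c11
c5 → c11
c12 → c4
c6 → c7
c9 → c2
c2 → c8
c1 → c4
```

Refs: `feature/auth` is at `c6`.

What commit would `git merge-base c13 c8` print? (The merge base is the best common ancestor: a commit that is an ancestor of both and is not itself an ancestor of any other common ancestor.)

c11

Ancestors of c13: {c1, c10, c11, c12, c13, c3, c4, c6, c7}.
Ancestors of c8: {c10, c11, c5, c8}.
Common ancestors: {c10, c11}.
Among these, c11 is not an ancestor of any other common ancestor — it is the merge base.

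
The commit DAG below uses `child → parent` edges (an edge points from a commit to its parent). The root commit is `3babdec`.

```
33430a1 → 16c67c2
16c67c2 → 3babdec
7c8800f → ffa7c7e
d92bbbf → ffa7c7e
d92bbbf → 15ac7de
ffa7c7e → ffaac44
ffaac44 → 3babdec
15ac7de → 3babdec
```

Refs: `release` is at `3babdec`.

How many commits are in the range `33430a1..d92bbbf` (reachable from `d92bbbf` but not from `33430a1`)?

Reachable from d92bbbf: {15ac7de, 3babdec, d92bbbf, ffa7c7e, ffaac44}.
Reachable from 33430a1: {16c67c2, 33430a1, 3babdec}.
In d92bbbf's history but not 33430a1's: {15ac7de, d92bbbf, ffa7c7e, ffaac44} — 4 commits.

4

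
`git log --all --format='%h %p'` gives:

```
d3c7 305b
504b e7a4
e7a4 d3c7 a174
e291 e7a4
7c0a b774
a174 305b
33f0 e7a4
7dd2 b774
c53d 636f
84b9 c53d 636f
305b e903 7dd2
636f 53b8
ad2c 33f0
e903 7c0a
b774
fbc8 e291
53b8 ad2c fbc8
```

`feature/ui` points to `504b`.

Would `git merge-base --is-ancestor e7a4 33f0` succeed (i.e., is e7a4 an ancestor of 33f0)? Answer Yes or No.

Ancestors of 33f0 (commits reachable by following parents): {305b, 33f0, 7c0a, 7dd2, a174, b774, d3c7, e7a4, e903}.
e7a4 is in that set, so it is an ancestor of 33f0.

Yes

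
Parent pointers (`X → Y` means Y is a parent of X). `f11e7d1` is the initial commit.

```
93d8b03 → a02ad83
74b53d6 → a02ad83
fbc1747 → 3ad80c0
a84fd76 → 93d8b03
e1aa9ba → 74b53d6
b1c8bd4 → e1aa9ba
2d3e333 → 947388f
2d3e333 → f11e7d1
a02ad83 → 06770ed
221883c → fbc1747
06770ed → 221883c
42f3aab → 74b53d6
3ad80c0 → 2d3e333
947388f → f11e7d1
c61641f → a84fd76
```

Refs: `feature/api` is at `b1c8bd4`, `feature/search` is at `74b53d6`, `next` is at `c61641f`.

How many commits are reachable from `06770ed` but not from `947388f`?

Reachable from 06770ed: {06770ed, 221883c, 2d3e333, 3ad80c0, 947388f, f11e7d1, fbc1747}.
Reachable from 947388f: {947388f, f11e7d1}.
In 06770ed's history but not 947388f's: {06770ed, 221883c, 2d3e333, 3ad80c0, fbc1747} — 5 commits.

5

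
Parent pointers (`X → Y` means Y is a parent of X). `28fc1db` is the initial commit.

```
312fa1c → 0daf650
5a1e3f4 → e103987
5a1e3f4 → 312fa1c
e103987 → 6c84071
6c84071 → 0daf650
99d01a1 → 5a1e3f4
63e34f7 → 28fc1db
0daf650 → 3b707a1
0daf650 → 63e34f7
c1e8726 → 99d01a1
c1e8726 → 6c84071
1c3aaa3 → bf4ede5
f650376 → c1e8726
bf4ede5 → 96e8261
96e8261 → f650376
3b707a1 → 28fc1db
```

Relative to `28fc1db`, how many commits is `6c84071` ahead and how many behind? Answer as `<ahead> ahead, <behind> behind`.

Reachable from 6c84071: {0daf650, 28fc1db, 3b707a1, 63e34f7, 6c84071}.
Reachable from 28fc1db: {28fc1db}.
Only in 6c84071's history (ahead): {0daf650, 3b707a1, 63e34f7, 6c84071} — 4.
Only in 28fc1db's history (behind): {} — 0.

4 ahead, 0 behind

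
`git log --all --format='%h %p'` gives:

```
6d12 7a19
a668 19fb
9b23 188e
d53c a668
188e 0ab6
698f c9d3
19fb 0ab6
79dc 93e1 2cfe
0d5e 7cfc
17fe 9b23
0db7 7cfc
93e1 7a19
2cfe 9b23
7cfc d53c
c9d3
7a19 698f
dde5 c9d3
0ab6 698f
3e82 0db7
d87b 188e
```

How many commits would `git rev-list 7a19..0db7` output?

6

Reachable from 0db7: {0ab6, 0db7, 19fb, 698f, 7cfc, a668, c9d3, d53c}.
Reachable from 7a19: {698f, 7a19, c9d3}.
In 0db7's history but not 7a19's: {0ab6, 0db7, 19fb, 7cfc, a668, d53c} — 6 commits.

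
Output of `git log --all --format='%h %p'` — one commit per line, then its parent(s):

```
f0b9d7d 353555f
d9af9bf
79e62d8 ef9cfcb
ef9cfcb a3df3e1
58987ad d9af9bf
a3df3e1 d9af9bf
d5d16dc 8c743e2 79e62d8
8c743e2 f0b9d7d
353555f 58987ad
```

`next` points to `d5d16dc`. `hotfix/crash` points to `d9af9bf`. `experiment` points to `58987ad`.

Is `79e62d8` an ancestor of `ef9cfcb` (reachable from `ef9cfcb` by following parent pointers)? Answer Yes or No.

No

Ancestors of ef9cfcb: {a3df3e1, d9af9bf, ef9cfcb}.
79e62d8 is not in that set, so it is not an ancestor of ef9cfcb.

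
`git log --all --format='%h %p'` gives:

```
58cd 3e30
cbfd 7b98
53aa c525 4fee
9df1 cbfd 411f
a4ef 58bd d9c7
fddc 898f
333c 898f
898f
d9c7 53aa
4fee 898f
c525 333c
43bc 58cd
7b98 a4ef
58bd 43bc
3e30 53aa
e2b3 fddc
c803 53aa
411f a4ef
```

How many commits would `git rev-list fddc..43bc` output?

Reachable from 43bc: {333c, 3e30, 43bc, 4fee, 53aa, 58cd, 898f, c525}.
Reachable from fddc: {898f, fddc}.
In 43bc's history but not fddc's: {333c, 3e30, 43bc, 4fee, 53aa, 58cd, c525} — 7 commits.

7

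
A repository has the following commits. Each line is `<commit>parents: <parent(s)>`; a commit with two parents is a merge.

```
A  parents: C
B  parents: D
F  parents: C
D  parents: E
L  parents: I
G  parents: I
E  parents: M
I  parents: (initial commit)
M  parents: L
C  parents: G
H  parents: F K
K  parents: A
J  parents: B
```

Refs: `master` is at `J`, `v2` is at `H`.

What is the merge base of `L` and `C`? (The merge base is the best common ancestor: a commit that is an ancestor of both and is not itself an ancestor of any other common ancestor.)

I

Ancestors of L: {I, L}.
Ancestors of C: {C, G, I}.
Common ancestors: {I}.
The only common ancestor is I, so it is the merge base.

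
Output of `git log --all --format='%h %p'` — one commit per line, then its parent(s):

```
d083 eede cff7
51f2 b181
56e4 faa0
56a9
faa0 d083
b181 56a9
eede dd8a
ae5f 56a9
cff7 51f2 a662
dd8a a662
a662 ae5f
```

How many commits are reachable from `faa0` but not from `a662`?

Reachable from faa0: {51f2, 56a9, a662, ae5f, b181, cff7, d083, dd8a, eede, faa0}.
Reachable from a662: {56a9, a662, ae5f}.
In faa0's history but not a662's: {51f2, b181, cff7, d083, dd8a, eede, faa0} — 7 commits.

7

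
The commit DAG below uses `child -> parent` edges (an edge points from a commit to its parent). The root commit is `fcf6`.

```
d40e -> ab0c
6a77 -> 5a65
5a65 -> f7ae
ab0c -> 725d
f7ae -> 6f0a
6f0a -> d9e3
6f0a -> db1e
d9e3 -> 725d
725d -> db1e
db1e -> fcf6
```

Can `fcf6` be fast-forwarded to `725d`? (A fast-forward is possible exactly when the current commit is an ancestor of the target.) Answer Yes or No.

Yes

A fast-forward from fcf6 to 725d is possible iff fcf6 is an ancestor of 725d.
Ancestors of 725d: {725d, db1e, fcf6}.
fcf6 is among them, so fast-forward is possible.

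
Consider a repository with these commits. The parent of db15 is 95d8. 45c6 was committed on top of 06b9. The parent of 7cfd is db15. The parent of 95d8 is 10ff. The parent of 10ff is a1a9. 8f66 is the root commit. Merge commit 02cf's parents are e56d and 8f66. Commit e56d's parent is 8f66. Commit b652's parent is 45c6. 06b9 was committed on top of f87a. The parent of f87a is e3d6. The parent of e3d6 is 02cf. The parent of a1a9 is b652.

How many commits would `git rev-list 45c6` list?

7

Walking parent pointers from 45c6: reachable set = {02cf, 06b9, 45c6, 8f66, e3d6, e56d, f87a}.
That is 7 commits.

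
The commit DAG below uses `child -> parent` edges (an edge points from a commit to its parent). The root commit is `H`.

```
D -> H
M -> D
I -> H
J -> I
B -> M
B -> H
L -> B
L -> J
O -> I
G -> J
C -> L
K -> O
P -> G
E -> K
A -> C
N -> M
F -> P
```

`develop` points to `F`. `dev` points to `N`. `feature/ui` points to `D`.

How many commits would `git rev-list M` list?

Walking parent pointers from M: reachable set = {D, H, M}.
That is 3 commits.

3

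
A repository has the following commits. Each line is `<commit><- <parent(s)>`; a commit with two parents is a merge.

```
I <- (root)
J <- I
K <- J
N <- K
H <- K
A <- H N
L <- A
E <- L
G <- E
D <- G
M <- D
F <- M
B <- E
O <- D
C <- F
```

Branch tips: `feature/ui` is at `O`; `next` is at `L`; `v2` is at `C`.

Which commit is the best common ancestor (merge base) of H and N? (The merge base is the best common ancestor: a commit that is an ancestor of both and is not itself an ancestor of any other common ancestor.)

Ancestors of H: {H, I, J, K}.
Ancestors of N: {I, J, K, N}.
Common ancestors: {I, J, K}.
Among these, K is not an ancestor of any other common ancestor — it is the merge base.

K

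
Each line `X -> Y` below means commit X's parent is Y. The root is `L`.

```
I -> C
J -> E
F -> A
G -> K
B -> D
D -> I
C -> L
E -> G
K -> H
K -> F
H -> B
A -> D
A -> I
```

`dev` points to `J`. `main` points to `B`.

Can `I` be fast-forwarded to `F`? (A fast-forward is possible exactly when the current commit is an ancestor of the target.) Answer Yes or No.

A fast-forward from I to F is possible iff I is an ancestor of F.
Ancestors of F: {A, C, D, F, I, L}.
I is among them, so fast-forward is possible.

Yes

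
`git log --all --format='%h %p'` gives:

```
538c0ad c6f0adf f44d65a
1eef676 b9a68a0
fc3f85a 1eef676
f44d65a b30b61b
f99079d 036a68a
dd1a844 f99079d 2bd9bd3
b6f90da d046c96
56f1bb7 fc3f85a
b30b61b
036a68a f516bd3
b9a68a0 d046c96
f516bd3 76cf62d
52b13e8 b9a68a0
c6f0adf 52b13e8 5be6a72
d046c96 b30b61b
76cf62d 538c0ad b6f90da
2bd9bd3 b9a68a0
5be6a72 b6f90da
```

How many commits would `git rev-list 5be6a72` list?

4

Walking parent pointers from 5be6a72: reachable set = {5be6a72, b30b61b, b6f90da, d046c96}.
That is 4 commits.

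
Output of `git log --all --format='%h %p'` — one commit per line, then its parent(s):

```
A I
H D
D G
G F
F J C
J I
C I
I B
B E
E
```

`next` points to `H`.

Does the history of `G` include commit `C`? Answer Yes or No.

Ancestors of G (commits reachable by following parents): {B, C, E, F, G, I, J}.
C is in that set, so it is an ancestor of G.

Yes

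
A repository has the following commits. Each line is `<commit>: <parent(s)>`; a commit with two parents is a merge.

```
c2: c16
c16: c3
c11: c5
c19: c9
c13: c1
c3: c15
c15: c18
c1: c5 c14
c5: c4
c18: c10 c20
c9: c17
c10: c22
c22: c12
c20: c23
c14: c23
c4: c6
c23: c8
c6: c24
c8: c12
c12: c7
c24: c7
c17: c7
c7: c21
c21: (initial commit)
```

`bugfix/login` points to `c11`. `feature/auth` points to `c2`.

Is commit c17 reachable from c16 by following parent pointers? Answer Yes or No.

No

Ancestors of c16: {c10, c12, c15, c16, c18, c20, c21, c22, c23, c3, c7, c8}.
c17 is not in that set, so it is not an ancestor of c16.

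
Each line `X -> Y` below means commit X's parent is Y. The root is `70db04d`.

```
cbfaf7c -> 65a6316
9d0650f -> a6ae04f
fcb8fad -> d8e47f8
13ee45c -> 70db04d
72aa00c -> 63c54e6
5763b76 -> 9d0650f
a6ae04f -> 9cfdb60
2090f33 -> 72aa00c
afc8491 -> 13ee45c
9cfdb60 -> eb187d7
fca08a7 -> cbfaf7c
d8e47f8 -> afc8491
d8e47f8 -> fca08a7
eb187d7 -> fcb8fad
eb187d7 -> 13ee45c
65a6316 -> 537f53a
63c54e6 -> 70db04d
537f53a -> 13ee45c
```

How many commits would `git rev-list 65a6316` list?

Walking parent pointers from 65a6316: reachable set = {13ee45c, 537f53a, 65a6316, 70db04d}.
That is 4 commits.

4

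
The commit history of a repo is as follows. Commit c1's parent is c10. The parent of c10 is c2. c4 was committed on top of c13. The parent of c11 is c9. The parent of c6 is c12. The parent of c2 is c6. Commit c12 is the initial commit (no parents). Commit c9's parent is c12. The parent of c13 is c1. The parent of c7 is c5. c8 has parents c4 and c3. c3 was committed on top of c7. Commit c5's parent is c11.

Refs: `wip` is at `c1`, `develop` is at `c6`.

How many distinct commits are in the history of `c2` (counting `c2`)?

3

Walking parent pointers from c2: reachable set = {c12, c2, c6}.
That is 3 commits.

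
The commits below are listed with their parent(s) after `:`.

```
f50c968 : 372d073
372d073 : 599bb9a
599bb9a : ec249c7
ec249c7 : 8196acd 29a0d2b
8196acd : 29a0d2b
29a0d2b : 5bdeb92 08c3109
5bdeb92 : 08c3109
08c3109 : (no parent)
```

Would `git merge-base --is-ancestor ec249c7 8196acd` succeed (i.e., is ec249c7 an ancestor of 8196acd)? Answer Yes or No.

No

Ancestors of 8196acd: {08c3109, 29a0d2b, 5bdeb92, 8196acd}.
ec249c7 is not in that set, so it is not an ancestor of 8196acd.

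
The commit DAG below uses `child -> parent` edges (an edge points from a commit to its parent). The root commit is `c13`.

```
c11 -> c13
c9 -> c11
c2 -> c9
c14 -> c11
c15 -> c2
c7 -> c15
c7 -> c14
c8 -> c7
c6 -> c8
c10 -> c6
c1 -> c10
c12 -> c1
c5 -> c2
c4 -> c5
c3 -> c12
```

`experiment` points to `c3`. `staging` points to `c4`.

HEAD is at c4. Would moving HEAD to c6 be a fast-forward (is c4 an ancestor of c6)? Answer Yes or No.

A fast-forward from c4 to c6 is possible iff c4 is an ancestor of c6.
Ancestors of c6: {c11, c13, c14, c15, c2, c6, c7, c8, c9}.
c4 is not among them, so fast-forward is not possible.

No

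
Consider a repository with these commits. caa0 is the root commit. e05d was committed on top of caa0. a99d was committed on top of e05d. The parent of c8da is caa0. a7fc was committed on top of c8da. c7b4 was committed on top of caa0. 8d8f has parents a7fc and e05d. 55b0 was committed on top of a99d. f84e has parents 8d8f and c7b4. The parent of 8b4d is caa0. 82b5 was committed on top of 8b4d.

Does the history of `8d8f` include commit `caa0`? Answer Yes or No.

Yes

Ancestors of 8d8f (commits reachable by following parents): {8d8f, a7fc, c8da, caa0, e05d}.
caa0 is in that set, so it is an ancestor of 8d8f.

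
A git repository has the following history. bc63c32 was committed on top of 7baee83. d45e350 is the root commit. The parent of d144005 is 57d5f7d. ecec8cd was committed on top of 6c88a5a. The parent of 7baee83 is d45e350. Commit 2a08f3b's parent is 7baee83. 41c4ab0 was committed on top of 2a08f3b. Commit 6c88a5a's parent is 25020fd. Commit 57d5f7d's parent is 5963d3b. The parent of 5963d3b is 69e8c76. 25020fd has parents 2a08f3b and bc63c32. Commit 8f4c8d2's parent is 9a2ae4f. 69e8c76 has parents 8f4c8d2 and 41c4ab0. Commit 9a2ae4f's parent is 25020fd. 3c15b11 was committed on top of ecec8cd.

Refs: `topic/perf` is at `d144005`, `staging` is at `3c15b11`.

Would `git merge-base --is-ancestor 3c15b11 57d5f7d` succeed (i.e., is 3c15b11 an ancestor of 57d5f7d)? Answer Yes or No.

Ancestors of 57d5f7d: {25020fd, 2a08f3b, 41c4ab0, 57d5f7d, 5963d3b, 69e8c76, 7baee83, 8f4c8d2, 9a2ae4f, bc63c32, d45e350}.
3c15b11 is not in that set, so it is not an ancestor of 57d5f7d.

No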